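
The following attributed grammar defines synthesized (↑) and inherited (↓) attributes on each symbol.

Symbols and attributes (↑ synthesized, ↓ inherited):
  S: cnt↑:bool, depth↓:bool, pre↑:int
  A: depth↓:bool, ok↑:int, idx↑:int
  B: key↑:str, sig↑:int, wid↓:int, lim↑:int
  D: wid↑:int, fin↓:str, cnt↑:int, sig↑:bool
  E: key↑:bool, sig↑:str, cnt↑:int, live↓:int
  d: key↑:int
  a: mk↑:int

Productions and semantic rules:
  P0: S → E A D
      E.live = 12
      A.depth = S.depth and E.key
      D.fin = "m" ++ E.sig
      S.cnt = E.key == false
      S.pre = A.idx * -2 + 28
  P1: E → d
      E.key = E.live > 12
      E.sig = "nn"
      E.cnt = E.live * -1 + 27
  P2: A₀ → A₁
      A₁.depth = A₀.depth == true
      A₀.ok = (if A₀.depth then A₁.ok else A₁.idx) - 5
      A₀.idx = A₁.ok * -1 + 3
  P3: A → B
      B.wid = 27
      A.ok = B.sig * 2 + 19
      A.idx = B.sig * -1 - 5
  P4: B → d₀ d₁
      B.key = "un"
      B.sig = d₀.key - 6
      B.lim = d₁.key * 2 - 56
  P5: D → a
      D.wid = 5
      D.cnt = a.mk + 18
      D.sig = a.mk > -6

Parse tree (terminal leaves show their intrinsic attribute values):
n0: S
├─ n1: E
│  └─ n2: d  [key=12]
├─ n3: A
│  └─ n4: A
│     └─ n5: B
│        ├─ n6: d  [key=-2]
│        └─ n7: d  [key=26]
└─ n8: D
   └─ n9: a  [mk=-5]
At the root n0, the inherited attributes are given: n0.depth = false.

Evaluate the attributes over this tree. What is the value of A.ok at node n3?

-2

1. n0.depth = false  [given at root]
2. n1.live = 12  [12]
3. n2.key = 12  [terminal]
4. n1.key = false  [E.live > 12]
5. n1.sig = "nn"  ["nn"]
6. n1.cnt = 15  [E.live * -1 + 27]
7. n3.depth = false  [S.depth and E.key]
8. n4.depth = false  [A₀.depth == true]
9. n5.wid = 27  [27]
10. n6.key = -2  [terminal]
11. n7.key = 26  [terminal]
12. n5.key = "un"  ["un"]
13. n5.sig = -8  [d₀.key - 6]
14. n5.lim = -4  [d₁.key * 2 - 56]
15. n4.ok = 3  [B.sig * 2 + 19]
16. n4.idx = 3  [B.sig * -1 - 5]
17. n3.ok = -2  [(if A₀.depth then A₁.ok else A₁.idx) - 5]
18. n3.idx = 0  [A₁.ok * -1 + 3]
19. n8.fin = "mnn"  ["m" ++ E.sig]
20. n9.mk = -5  [terminal]
21. n8.wid = 5  [5]
22. n8.cnt = 13  [a.mk + 18]
23. n8.sig = true  [a.mk > -6]
24. n0.cnt = true  [E.key == false]
25. n0.pre = 28  [A.idx * -2 + 28]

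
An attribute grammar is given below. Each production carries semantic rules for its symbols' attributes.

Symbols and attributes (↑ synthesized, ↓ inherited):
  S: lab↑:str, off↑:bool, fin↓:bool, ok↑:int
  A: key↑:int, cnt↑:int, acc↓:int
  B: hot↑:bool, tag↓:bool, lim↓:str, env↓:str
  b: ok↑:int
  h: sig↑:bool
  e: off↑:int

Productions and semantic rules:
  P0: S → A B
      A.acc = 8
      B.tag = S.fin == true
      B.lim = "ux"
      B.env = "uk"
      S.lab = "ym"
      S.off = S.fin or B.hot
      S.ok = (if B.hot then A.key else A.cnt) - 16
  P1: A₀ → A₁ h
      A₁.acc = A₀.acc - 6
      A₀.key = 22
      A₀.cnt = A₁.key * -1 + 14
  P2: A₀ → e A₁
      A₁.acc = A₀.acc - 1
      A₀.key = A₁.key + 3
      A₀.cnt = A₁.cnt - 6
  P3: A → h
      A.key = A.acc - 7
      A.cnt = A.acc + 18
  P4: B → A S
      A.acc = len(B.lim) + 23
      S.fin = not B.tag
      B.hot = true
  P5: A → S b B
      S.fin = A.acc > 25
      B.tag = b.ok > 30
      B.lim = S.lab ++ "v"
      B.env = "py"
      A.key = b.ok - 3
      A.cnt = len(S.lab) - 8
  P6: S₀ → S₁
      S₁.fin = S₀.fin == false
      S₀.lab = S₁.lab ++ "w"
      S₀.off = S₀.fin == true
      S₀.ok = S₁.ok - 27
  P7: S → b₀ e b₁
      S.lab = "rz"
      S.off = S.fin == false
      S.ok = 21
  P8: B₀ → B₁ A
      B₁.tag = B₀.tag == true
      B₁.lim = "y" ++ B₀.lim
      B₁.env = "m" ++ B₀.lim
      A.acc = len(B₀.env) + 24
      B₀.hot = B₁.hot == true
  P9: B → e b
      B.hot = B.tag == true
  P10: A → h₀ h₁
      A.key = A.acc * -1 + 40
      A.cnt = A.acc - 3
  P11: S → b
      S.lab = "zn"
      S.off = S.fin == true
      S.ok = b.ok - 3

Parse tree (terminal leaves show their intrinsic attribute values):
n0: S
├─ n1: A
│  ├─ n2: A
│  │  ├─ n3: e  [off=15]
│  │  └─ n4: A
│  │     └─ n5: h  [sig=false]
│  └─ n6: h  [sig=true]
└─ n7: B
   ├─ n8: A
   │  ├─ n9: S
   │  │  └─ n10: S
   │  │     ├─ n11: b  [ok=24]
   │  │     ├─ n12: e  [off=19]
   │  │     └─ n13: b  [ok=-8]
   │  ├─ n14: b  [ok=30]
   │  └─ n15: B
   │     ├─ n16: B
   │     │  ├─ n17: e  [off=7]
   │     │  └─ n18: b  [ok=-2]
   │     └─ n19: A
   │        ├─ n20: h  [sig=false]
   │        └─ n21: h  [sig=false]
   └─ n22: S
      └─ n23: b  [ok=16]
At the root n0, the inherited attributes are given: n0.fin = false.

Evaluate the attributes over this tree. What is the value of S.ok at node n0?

1. n0.fin = false  [given at root]
2. n1.acc = 8  [8]
3. n2.acc = 2  [A₀.acc - 6]
4. n3.off = 15  [terminal]
5. n4.acc = 1  [A₀.acc - 1]
6. n5.sig = false  [terminal]
7. n4.key = -6  [A.acc - 7]
8. n4.cnt = 19  [A.acc + 18]
9. n2.key = -3  [A₁.key + 3]
10. n2.cnt = 13  [A₁.cnt - 6]
11. n6.sig = true  [terminal]
12. n1.key = 22  [22]
13. n1.cnt = 17  [A₁.key * -1 + 14]
14. n7.tag = false  [S.fin == true]
15. n7.lim = "ux"  ["ux"]
16. n7.env = "uk"  ["uk"]
17. n8.acc = 25  [len(B.lim) + 23]
18. n9.fin = false  [A.acc > 25]
19. n10.fin = true  [S₀.fin == false]
20. n11.ok = 24  [terminal]
21. n12.off = 19  [terminal]
22. n13.ok = -8  [terminal]
23. n10.lab = "rz"  ["rz"]
24. n10.off = false  [S.fin == false]
25. n10.ok = 21  [21]
26. n9.lab = "rzw"  [S₁.lab ++ "w"]
27. n9.off = false  [S₀.fin == true]
28. n9.ok = -6  [S₁.ok - 27]
29. n14.ok = 30  [terminal]
30. n15.tag = false  [b.ok > 30]
31. n15.lim = "rzwv"  [S.lab ++ "v"]
32. n15.env = "py"  ["py"]
33. n16.tag = false  [B₀.tag == true]
34. n16.lim = "yrzwv"  ["y" ++ B₀.lim]
35. n16.env = "mrzwv"  ["m" ++ B₀.lim]
36. n17.off = 7  [terminal]
37. n18.ok = -2  [terminal]
38. n16.hot = false  [B.tag == true]
39. n19.acc = 26  [len(B₀.env) + 24]
40. n20.sig = false  [terminal]
41. n21.sig = false  [terminal]
42. n19.key = 14  [A.acc * -1 + 40]
43. n19.cnt = 23  [A.acc - 3]
44. n15.hot = false  [B₁.hot == true]
45. n8.key = 27  [b.ok - 3]
46. n8.cnt = -5  [len(S.lab) - 8]
47. n22.fin = true  [not B.tag]
48. n23.ok = 16  [terminal]
49. n22.lab = "zn"  ["zn"]
50. n22.off = true  [S.fin == true]
51. n22.ok = 13  [b.ok - 3]
52. n7.hot = true  [true]
53. n0.lab = "ym"  ["ym"]
54. n0.off = true  [S.fin or B.hot]
55. n0.ok = 6  [(if B.hot then A.key else A.cnt) - 16]

6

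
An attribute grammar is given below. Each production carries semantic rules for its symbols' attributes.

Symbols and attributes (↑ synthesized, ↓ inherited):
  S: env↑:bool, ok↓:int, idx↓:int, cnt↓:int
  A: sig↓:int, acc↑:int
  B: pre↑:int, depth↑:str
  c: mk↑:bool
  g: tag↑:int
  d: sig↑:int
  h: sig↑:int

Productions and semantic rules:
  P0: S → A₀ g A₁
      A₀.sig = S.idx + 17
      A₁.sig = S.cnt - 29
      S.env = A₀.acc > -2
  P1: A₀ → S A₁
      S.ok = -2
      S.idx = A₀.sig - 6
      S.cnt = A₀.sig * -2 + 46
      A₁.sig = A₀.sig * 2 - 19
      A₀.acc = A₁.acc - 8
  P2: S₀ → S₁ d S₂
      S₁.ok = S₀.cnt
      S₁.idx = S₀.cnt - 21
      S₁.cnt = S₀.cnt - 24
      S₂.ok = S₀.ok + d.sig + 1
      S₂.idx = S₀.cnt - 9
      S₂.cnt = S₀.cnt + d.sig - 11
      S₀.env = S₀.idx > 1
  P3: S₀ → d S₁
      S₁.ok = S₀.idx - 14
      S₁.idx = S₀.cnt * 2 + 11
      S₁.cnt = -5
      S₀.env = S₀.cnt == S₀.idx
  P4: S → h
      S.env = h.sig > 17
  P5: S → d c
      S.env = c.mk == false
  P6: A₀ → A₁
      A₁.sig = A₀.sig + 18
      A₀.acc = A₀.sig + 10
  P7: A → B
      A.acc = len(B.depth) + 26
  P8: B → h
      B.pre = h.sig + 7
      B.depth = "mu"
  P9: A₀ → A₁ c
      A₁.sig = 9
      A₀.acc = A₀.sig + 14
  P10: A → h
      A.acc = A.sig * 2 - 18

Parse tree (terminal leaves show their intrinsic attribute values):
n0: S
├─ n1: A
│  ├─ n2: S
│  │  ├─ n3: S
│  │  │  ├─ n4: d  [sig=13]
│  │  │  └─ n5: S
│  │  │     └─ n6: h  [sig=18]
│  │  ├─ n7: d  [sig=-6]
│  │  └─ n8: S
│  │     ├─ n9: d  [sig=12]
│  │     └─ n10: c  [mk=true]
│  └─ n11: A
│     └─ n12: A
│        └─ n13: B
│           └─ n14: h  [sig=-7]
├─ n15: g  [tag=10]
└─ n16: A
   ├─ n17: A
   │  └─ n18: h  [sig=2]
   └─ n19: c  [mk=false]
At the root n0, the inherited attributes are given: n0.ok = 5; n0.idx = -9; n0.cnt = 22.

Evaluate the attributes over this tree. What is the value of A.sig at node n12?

1. n0.ok = 5  [given at root]
2. n0.idx = -9  [given at root]
3. n0.cnt = 22  [given at root]
4. n1.sig = 8  [S.idx + 17]
5. n2.ok = -2  [-2]
6. n2.idx = 2  [A₀.sig - 6]
7. n2.cnt = 30  [A₀.sig * -2 + 46]
8. n3.ok = 30  [S₀.cnt]
9. n3.idx = 9  [S₀.cnt - 21]
10. n3.cnt = 6  [S₀.cnt - 24]
11. n4.sig = 13  [terminal]
12. n5.ok = -5  [S₀.idx - 14]
13. n5.idx = 23  [S₀.cnt * 2 + 11]
14. n5.cnt = -5  [-5]
15. n6.sig = 18  [terminal]
16. n5.env = true  [h.sig > 17]
17. n3.env = false  [S₀.cnt == S₀.idx]
18. n7.sig = -6  [terminal]
19. n8.ok = -7  [S₀.ok + d.sig + 1]
20. n8.idx = 21  [S₀.cnt - 9]
21. n8.cnt = 13  [S₀.cnt + d.sig - 11]
22. n9.sig = 12  [terminal]
23. n10.mk = true  [terminal]
24. n8.env = false  [c.mk == false]
25. n2.env = true  [S₀.idx > 1]
26. n11.sig = -3  [A₀.sig * 2 - 19]
27. n12.sig = 15  [A₀.sig + 18]
28. n14.sig = -7  [terminal]
29. n13.pre = 0  [h.sig + 7]
30. n13.depth = "mu"  ["mu"]
31. n12.acc = 28  [len(B.depth) + 26]
32. n11.acc = 7  [A₀.sig + 10]
33. n1.acc = -1  [A₁.acc - 8]
34. n15.tag = 10  [terminal]
35. n16.sig = -7  [S.cnt - 29]
36. n17.sig = 9  [9]
37. n18.sig = 2  [terminal]
38. n17.acc = 0  [A.sig * 2 - 18]
39. n19.mk = false  [terminal]
40. n16.acc = 7  [A₀.sig + 14]
41. n0.env = true  [A₀.acc > -2]

15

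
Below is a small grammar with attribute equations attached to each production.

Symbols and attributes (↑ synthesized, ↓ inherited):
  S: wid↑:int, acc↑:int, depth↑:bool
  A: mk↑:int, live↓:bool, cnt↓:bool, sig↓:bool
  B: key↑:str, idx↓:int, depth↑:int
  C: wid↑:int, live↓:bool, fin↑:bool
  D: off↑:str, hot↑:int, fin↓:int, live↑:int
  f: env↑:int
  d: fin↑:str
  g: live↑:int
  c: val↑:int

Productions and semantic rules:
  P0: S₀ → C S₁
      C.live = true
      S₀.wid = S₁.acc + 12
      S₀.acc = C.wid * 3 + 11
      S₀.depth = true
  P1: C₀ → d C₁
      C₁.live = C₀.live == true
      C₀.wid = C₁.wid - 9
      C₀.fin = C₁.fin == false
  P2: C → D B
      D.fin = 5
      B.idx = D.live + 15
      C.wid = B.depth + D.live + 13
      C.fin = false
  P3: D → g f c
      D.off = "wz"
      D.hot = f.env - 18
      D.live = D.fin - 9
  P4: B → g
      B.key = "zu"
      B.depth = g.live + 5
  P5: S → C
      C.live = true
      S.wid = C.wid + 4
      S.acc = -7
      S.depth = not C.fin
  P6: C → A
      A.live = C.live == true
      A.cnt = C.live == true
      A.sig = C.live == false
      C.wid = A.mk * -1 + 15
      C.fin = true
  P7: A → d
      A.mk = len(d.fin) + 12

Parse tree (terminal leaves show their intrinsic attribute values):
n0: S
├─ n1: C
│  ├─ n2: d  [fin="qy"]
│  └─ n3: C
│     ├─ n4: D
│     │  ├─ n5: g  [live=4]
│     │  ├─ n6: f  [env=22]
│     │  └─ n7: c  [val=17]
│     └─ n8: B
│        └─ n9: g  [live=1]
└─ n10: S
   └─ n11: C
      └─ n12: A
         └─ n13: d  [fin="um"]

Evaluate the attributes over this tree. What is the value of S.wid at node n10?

1. n1.live = true  [true]
2. n2.fin = "qy"  [terminal]
3. n3.live = true  [C₀.live == true]
4. n4.fin = 5  [5]
5. n5.live = 4  [terminal]
6. n6.env = 22  [terminal]
7. n7.val = 17  [terminal]
8. n4.off = "wz"  ["wz"]
9. n4.hot = 4  [f.env - 18]
10. n4.live = -4  [D.fin - 9]
11. n8.idx = 11  [D.live + 15]
12. n9.live = 1  [terminal]
13. n8.key = "zu"  ["zu"]
14. n8.depth = 6  [g.live + 5]
15. n3.wid = 15  [B.depth + D.live + 13]
16. n3.fin = false  [false]
17. n1.wid = 6  [C₁.wid - 9]
18. n1.fin = true  [C₁.fin == false]
19. n11.live = true  [true]
20. n12.live = true  [C.live == true]
21. n12.cnt = true  [C.live == true]
22. n12.sig = false  [C.live == false]
23. n13.fin = "um"  [terminal]
24. n12.mk = 14  [len(d.fin) + 12]
25. n11.wid = 1  [A.mk * -1 + 15]
26. n11.fin = true  [true]
27. n10.wid = 5  [C.wid + 4]
28. n10.acc = -7  [-7]
29. n10.depth = false  [not C.fin]
30. n0.wid = 5  [S₁.acc + 12]
31. n0.acc = 29  [C.wid * 3 + 11]
32. n0.depth = true  [true]

5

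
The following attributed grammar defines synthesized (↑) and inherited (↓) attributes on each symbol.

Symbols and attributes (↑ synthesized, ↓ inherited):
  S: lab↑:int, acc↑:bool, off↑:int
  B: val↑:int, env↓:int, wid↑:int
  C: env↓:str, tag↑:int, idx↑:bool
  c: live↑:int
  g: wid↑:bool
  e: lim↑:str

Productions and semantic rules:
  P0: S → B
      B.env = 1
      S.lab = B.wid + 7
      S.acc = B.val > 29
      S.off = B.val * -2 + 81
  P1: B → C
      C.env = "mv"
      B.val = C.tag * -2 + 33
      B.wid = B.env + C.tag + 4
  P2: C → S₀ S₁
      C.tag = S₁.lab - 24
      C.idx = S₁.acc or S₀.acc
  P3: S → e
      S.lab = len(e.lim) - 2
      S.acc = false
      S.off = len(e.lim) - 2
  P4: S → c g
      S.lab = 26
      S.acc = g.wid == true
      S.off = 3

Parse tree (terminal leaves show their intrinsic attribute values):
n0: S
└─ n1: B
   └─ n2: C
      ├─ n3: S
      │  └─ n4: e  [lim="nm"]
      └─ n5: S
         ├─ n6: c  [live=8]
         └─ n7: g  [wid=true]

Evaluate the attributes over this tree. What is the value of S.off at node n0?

23

1. n1.env = 1  [1]
2. n2.env = "mv"  ["mv"]
3. n4.lim = "nm"  [terminal]
4. n3.lab = 0  [len(e.lim) - 2]
5. n3.acc = false  [false]
6. n3.off = 0  [len(e.lim) - 2]
7. n6.live = 8  [terminal]
8. n7.wid = true  [terminal]
9. n5.lab = 26  [26]
10. n5.acc = true  [g.wid == true]
11. n5.off = 3  [3]
12. n2.tag = 2  [S₁.lab - 24]
13. n2.idx = true  [S₁.acc or S₀.acc]
14. n1.val = 29  [C.tag * -2 + 33]
15. n1.wid = 7  [B.env + C.tag + 4]
16. n0.lab = 14  [B.wid + 7]
17. n0.acc = false  [B.val > 29]
18. n0.off = 23  [B.val * -2 + 81]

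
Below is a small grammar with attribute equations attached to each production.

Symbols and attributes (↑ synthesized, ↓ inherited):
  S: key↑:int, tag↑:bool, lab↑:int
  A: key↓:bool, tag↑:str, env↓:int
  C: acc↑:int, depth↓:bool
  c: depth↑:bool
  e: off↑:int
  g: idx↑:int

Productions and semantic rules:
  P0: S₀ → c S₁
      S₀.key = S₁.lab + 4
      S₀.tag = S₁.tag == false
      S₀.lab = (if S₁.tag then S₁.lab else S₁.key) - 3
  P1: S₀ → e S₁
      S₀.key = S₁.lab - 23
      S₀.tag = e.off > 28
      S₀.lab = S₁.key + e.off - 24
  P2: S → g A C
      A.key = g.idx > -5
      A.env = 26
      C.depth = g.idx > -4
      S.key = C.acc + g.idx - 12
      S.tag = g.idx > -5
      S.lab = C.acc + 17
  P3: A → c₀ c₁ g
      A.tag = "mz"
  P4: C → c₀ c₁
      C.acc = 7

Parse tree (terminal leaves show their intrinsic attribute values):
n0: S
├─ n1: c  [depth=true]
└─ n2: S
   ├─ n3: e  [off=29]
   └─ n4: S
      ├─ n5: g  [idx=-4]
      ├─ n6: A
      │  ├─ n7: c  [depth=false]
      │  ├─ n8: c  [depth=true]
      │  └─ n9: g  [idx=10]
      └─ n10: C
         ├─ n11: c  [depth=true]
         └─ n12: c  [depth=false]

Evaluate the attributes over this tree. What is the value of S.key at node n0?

1. n1.depth = true  [terminal]
2. n3.off = 29  [terminal]
3. n5.idx = -4  [terminal]
4. n6.key = true  [g.idx > -5]
5. n6.env = 26  [26]
6. n7.depth = false  [terminal]
7. n8.depth = true  [terminal]
8. n9.idx = 10  [terminal]
9. n6.tag = "mz"  ["mz"]
10. n10.depth = false  [g.idx > -4]
11. n11.depth = true  [terminal]
12. n12.depth = false  [terminal]
13. n10.acc = 7  [7]
14. n4.key = -9  [C.acc + g.idx - 12]
15. n4.tag = true  [g.idx > -5]
16. n4.lab = 24  [C.acc + 17]
17. n2.key = 1  [S₁.lab - 23]
18. n2.tag = true  [e.off > 28]
19. n2.lab = -4  [S₁.key + e.off - 24]
20. n0.key = 0  [S₁.lab + 4]
21. n0.tag = false  [S₁.tag == false]
22. n0.lab = -7  [(if S₁.tag then S₁.lab else S₁.key) - 3]

0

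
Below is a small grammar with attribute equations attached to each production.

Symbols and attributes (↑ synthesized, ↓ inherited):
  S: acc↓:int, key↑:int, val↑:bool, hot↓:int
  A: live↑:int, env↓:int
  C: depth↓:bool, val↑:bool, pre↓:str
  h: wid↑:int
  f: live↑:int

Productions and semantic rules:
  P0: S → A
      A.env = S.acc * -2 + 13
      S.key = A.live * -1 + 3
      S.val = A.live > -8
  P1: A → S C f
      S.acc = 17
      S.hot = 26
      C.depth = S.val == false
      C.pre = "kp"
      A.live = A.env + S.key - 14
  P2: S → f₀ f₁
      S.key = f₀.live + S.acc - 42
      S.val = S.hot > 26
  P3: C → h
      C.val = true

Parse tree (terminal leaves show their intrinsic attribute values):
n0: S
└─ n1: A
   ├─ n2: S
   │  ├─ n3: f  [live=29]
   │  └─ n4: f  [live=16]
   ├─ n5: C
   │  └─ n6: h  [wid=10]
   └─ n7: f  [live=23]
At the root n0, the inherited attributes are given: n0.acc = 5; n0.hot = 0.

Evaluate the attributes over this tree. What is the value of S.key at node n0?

1. n0.acc = 5  [given at root]
2. n0.hot = 0  [given at root]
3. n1.env = 3  [S.acc * -2 + 13]
4. n2.acc = 17  [17]
5. n2.hot = 26  [26]
6. n3.live = 29  [terminal]
7. n4.live = 16  [terminal]
8. n2.key = 4  [f₀.live + S.acc - 42]
9. n2.val = false  [S.hot > 26]
10. n5.depth = true  [S.val == false]
11. n5.pre = "kp"  ["kp"]
12. n6.wid = 10  [terminal]
13. n5.val = true  [true]
14. n7.live = 23  [terminal]
15. n1.live = -7  [A.env + S.key - 14]
16. n0.key = 10  [A.live * -1 + 3]
17. n0.val = true  [A.live > -8]

10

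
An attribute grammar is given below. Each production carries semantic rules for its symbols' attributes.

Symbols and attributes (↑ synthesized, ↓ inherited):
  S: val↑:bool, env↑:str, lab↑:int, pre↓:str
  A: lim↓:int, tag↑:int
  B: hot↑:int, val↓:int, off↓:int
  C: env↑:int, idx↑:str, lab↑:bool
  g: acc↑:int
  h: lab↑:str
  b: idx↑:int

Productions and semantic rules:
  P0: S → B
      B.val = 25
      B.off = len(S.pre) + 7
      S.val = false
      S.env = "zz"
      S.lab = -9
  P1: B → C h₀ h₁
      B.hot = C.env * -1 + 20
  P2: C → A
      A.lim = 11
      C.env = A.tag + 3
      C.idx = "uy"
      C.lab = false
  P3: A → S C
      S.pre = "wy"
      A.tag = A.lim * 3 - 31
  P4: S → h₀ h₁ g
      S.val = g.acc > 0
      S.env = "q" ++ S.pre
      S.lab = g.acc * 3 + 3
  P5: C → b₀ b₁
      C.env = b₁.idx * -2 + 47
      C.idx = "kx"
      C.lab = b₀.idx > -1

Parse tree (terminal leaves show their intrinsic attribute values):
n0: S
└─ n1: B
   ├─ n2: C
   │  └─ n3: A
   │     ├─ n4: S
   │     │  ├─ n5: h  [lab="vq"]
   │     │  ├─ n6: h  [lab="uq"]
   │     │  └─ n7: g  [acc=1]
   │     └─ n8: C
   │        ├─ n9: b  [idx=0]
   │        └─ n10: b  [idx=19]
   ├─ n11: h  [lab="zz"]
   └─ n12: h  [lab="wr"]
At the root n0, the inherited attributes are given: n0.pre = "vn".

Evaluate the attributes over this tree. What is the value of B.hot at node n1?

15

1. n0.pre = "vn"  [given at root]
2. n1.val = 25  [25]
3. n1.off = 9  [len(S.pre) + 7]
4. n3.lim = 11  [11]
5. n4.pre = "wy"  ["wy"]
6. n5.lab = "vq"  [terminal]
7. n6.lab = "uq"  [terminal]
8. n7.acc = 1  [terminal]
9. n4.val = true  [g.acc > 0]
10. n4.env = "qwy"  ["q" ++ S.pre]
11. n4.lab = 6  [g.acc * 3 + 3]
12. n9.idx = 0  [terminal]
13. n10.idx = 19  [terminal]
14. n8.env = 9  [b₁.idx * -2 + 47]
15. n8.idx = "kx"  ["kx"]
16. n8.lab = true  [b₀.idx > -1]
17. n3.tag = 2  [A.lim * 3 - 31]
18. n2.env = 5  [A.tag + 3]
19. n2.idx = "uy"  ["uy"]
20. n2.lab = false  [false]
21. n11.lab = "zz"  [terminal]
22. n12.lab = "wr"  [terminal]
23. n1.hot = 15  [C.env * -1 + 20]
24. n0.val = false  [false]
25. n0.env = "zz"  ["zz"]
26. n0.lab = -9  [-9]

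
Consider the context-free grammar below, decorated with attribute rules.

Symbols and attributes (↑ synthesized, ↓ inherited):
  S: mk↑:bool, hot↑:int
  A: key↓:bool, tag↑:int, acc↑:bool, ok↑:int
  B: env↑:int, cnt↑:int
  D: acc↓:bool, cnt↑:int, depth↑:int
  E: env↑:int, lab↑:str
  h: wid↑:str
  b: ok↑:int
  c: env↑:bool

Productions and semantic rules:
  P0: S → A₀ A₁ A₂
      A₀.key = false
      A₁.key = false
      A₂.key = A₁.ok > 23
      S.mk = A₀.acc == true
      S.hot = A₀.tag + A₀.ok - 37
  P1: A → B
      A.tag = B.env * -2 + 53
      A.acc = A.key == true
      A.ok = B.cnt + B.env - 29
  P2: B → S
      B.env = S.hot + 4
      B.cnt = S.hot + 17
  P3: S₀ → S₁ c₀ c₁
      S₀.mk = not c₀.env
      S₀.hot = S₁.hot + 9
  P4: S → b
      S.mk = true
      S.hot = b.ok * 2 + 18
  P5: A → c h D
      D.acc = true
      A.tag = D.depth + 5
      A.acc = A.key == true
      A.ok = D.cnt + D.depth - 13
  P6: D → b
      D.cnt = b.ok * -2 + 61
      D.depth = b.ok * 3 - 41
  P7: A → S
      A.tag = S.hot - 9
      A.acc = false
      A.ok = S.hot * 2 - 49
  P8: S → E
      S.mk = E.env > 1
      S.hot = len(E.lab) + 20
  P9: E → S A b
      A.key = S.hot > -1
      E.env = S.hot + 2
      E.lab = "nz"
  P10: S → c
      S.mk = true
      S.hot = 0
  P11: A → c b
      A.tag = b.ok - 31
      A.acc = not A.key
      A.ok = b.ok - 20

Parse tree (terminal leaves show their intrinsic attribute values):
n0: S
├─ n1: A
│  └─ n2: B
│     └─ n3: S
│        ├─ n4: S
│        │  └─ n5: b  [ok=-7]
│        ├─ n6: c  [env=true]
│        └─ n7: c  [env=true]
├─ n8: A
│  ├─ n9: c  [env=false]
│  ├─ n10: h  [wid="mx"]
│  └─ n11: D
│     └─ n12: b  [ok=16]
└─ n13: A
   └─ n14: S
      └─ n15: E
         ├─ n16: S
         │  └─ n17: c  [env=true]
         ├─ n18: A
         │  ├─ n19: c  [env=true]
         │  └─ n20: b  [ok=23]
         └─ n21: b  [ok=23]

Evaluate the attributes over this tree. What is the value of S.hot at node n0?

1. n1.key = false  [false]
2. n5.ok = -7  [terminal]
3. n4.mk = true  [true]
4. n4.hot = 4  [b.ok * 2 + 18]
5. n6.env = true  [terminal]
6. n7.env = true  [terminal]
7. n3.mk = false  [not c₀.env]
8. n3.hot = 13  [S₁.hot + 9]
9. n2.env = 17  [S.hot + 4]
10. n2.cnt = 30  [S.hot + 17]
11. n1.tag = 19  [B.env * -2 + 53]
12. n1.acc = false  [A.key == true]
13. n1.ok = 18  [B.cnt + B.env - 29]
14. n8.key = false  [false]
15. n9.env = false  [terminal]
16. n10.wid = "mx"  [terminal]
17. n11.acc = true  [true]
18. n12.ok = 16  [terminal]
19. n11.cnt = 29  [b.ok * -2 + 61]
20. n11.depth = 7  [b.ok * 3 - 41]
21. n8.tag = 12  [D.depth + 5]
22. n8.acc = false  [A.key == true]
23. n8.ok = 23  [D.cnt + D.depth - 13]
24. n13.key = false  [A₁.ok > 23]
25. n17.env = true  [terminal]
26. n16.mk = true  [true]
27. n16.hot = 0  [0]
28. n18.key = true  [S.hot > -1]
29. n19.env = true  [terminal]
30. n20.ok = 23  [terminal]
31. n18.tag = -8  [b.ok - 31]
32. n18.acc = false  [not A.key]
33. n18.ok = 3  [b.ok - 20]
34. n21.ok = 23  [terminal]
35. n15.env = 2  [S.hot + 2]
36. n15.lab = "nz"  ["nz"]
37. n14.mk = true  [E.env > 1]
38. n14.hot = 22  [len(E.lab) + 20]
39. n13.tag = 13  [S.hot - 9]
40. n13.acc = false  [false]
41. n13.ok = -5  [S.hot * 2 - 49]
42. n0.mk = false  [A₀.acc == true]
43. n0.hot = 0  [A₀.tag + A₀.ok - 37]

0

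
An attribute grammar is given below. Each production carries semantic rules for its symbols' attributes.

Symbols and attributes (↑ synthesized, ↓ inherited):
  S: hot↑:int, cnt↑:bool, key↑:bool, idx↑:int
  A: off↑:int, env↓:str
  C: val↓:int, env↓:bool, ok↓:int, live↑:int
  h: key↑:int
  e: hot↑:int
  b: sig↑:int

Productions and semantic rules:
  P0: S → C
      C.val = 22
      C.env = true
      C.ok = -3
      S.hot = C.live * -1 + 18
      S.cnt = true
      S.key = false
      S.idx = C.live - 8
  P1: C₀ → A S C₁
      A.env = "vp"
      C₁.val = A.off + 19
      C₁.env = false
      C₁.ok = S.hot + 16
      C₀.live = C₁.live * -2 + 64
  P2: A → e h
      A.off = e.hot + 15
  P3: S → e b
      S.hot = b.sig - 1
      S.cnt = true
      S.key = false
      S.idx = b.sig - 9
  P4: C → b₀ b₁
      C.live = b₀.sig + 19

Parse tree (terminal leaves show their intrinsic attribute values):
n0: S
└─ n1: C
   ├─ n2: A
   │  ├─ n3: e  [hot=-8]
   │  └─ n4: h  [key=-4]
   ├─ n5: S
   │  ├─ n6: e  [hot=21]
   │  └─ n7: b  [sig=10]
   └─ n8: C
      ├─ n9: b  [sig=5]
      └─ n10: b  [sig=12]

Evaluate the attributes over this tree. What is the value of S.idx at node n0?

8

1. n1.val = 22  [22]
2. n1.env = true  [true]
3. n1.ok = -3  [-3]
4. n2.env = "vp"  ["vp"]
5. n3.hot = -8  [terminal]
6. n4.key = -4  [terminal]
7. n2.off = 7  [e.hot + 15]
8. n6.hot = 21  [terminal]
9. n7.sig = 10  [terminal]
10. n5.hot = 9  [b.sig - 1]
11. n5.cnt = true  [true]
12. n5.key = false  [false]
13. n5.idx = 1  [b.sig - 9]
14. n8.val = 26  [A.off + 19]
15. n8.env = false  [false]
16. n8.ok = 25  [S.hot + 16]
17. n9.sig = 5  [terminal]
18. n10.sig = 12  [terminal]
19. n8.live = 24  [b₀.sig + 19]
20. n1.live = 16  [C₁.live * -2 + 64]
21. n0.hot = 2  [C.live * -1 + 18]
22. n0.cnt = true  [true]
23. n0.key = false  [false]
24. n0.idx = 8  [C.live - 8]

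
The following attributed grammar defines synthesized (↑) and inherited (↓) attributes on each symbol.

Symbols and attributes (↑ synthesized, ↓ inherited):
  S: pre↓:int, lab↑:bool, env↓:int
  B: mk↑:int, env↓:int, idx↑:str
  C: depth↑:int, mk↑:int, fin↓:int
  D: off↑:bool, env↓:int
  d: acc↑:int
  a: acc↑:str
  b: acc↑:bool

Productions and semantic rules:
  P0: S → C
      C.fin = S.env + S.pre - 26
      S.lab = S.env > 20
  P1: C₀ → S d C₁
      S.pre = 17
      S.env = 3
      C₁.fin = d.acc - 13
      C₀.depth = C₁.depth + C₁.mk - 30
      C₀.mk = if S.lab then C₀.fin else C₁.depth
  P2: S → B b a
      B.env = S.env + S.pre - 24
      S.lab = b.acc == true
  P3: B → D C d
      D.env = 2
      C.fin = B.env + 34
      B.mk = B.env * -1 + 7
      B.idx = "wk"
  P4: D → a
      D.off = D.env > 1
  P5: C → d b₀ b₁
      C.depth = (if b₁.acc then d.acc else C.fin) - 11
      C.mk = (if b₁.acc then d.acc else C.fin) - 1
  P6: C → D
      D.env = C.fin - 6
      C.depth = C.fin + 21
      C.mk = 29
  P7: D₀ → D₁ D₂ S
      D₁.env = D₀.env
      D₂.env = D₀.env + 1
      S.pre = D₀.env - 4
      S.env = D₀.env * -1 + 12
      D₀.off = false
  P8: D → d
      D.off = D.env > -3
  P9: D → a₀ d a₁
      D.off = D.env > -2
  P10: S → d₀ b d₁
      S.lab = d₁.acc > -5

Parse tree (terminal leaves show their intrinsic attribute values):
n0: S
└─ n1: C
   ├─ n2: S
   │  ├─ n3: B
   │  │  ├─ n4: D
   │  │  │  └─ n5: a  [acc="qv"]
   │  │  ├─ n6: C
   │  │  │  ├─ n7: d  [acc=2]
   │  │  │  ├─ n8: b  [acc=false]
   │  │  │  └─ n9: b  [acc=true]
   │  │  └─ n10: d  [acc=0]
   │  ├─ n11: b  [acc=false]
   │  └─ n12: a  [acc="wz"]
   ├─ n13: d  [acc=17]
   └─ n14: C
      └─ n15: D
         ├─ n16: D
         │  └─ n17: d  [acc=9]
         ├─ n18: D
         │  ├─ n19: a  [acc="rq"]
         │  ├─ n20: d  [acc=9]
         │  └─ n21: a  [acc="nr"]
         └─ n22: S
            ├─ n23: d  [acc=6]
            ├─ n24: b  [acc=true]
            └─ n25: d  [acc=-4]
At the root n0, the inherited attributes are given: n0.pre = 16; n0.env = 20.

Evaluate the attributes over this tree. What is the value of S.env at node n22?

1. n0.pre = 16  [given at root]
2. n0.env = 20  [given at root]
3. n1.fin = 10  [S.env + S.pre - 26]
4. n2.pre = 17  [17]
5. n2.env = 3  [3]
6. n3.env = -4  [S.env + S.pre - 24]
7. n4.env = 2  [2]
8. n5.acc = "qv"  [terminal]
9. n4.off = true  [D.env > 1]
10. n6.fin = 30  [B.env + 34]
11. n7.acc = 2  [terminal]
12. n8.acc = false  [terminal]
13. n9.acc = true  [terminal]
14. n6.depth = -9  [(if b₁.acc then d.acc else C.fin) - 11]
15. n6.mk = 1  [(if b₁.acc then d.acc else C.fin) - 1]
16. n10.acc = 0  [terminal]
17. n3.mk = 11  [B.env * -1 + 7]
18. n3.idx = "wk"  ["wk"]
19. n11.acc = false  [terminal]
20. n12.acc = "wz"  [terminal]
21. n2.lab = false  [b.acc == true]
22. n13.acc = 17  [terminal]
23. n14.fin = 4  [d.acc - 13]
24. n15.env = -2  [C.fin - 6]
25. n16.env = -2  [D₀.env]
26. n17.acc = 9  [terminal]
27. n16.off = true  [D.env > -3]
28. n18.env = -1  [D₀.env + 1]
29. n19.acc = "rq"  [terminal]
30. n20.acc = 9  [terminal]
31. n21.acc = "nr"  [terminal]
32. n18.off = true  [D.env > -2]
33. n22.pre = -6  [D₀.env - 4]
34. n22.env = 14  [D₀.env * -1 + 12]
35. n23.acc = 6  [terminal]
36. n24.acc = true  [terminal]
37. n25.acc = -4  [terminal]
38. n22.lab = true  [d₁.acc > -5]
39. n15.off = false  [false]
40. n14.depth = 25  [C.fin + 21]
41. n14.mk = 29  [29]
42. n1.depth = 24  [C₁.depth + C₁.mk - 30]
43. n1.mk = 25  [if S.lab then C₀.fin else C₁.depth]
44. n0.lab = false  [S.env > 20]

14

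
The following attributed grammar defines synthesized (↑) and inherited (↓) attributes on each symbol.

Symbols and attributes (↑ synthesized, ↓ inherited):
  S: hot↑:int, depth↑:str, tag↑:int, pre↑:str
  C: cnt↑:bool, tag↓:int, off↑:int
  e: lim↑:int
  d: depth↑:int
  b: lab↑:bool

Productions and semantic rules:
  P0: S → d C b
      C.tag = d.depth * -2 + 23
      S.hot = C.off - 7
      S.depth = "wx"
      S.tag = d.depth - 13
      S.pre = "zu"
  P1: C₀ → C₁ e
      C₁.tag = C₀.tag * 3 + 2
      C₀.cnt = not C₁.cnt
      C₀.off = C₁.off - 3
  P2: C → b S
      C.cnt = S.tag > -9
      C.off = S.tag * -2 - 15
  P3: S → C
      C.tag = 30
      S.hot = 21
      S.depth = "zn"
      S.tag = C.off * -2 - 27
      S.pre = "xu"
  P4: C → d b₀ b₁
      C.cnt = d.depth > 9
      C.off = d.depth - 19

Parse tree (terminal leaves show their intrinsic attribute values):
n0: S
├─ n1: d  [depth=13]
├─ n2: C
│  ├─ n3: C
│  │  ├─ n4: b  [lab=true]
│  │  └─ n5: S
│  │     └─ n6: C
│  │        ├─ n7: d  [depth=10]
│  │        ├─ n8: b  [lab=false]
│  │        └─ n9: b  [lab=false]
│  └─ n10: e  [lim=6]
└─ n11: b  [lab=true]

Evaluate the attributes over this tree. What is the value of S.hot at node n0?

1. n1.depth = 13  [terminal]
2. n2.tag = -3  [d.depth * -2 + 23]
3. n3.tag = -7  [C₀.tag * 3 + 2]
4. n4.lab = true  [terminal]
5. n6.tag = 30  [30]
6. n7.depth = 10  [terminal]
7. n8.lab = false  [terminal]
8. n9.lab = false  [terminal]
9. n6.cnt = true  [d.depth > 9]
10. n6.off = -9  [d.depth - 19]
11. n5.hot = 21  [21]
12. n5.depth = "zn"  ["zn"]
13. n5.tag = -9  [C.off * -2 - 27]
14. n5.pre = "xu"  ["xu"]
15. n3.cnt = false  [S.tag > -9]
16. n3.off = 3  [S.tag * -2 - 15]
17. n10.lim = 6  [terminal]
18. n2.cnt = true  [not C₁.cnt]
19. n2.off = 0  [C₁.off - 3]
20. n11.lab = true  [terminal]
21. n0.hot = -7  [C.off - 7]
22. n0.depth = "wx"  ["wx"]
23. n0.tag = 0  [d.depth - 13]
24. n0.pre = "zu"  ["zu"]

-7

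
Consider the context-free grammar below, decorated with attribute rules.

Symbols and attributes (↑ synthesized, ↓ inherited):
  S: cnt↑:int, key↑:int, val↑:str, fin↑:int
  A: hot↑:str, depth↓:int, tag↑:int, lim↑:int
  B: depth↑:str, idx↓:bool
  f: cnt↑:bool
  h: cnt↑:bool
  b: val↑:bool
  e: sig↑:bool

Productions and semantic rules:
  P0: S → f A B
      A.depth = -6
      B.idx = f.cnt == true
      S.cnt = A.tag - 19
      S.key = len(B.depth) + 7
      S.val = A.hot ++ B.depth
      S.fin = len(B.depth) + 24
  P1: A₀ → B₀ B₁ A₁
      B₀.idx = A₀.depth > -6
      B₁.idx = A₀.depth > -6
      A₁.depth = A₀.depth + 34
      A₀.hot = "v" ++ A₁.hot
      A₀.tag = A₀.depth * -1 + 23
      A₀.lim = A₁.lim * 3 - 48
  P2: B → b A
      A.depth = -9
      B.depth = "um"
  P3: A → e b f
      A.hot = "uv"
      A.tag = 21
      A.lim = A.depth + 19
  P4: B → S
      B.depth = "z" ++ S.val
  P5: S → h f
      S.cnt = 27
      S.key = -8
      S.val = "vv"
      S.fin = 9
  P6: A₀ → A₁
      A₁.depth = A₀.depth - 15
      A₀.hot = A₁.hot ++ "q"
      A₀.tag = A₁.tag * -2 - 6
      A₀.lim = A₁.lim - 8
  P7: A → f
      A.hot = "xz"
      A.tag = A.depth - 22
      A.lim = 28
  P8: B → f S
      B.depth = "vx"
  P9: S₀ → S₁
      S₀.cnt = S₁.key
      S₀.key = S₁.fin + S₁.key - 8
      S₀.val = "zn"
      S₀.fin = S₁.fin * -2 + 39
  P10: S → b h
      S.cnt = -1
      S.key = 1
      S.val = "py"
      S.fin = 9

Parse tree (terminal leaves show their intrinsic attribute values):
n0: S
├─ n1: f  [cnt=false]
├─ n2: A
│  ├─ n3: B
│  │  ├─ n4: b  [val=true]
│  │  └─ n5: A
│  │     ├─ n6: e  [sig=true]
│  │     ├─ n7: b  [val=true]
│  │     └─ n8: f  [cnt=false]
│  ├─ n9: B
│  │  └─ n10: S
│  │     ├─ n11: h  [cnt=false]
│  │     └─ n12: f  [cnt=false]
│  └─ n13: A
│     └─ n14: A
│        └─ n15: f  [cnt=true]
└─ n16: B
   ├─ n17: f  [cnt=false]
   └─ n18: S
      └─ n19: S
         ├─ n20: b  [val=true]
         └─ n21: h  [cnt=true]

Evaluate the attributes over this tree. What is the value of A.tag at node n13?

12

1. n1.cnt = false  [terminal]
2. n2.depth = -6  [-6]
3. n3.idx = false  [A₀.depth > -6]
4. n4.val = true  [terminal]
5. n5.depth = -9  [-9]
6. n6.sig = true  [terminal]
7. n7.val = true  [terminal]
8. n8.cnt = false  [terminal]
9. n5.hot = "uv"  ["uv"]
10. n5.tag = 21  [21]
11. n5.lim = 10  [A.depth + 19]
12. n3.depth = "um"  ["um"]
13. n9.idx = false  [A₀.depth > -6]
14. n11.cnt = false  [terminal]
15. n12.cnt = false  [terminal]
16. n10.cnt = 27  [27]
17. n10.key = -8  [-8]
18. n10.val = "vv"  ["vv"]
19. n10.fin = 9  [9]
20. n9.depth = "zvv"  ["z" ++ S.val]
21. n13.depth = 28  [A₀.depth + 34]
22. n14.depth = 13  [A₀.depth - 15]
23. n15.cnt = true  [terminal]
24. n14.hot = "xz"  ["xz"]
25. n14.tag = -9  [A.depth - 22]
26. n14.lim = 28  [28]
27. n13.hot = "xzq"  [A₁.hot ++ "q"]
28. n13.tag = 12  [A₁.tag * -2 - 6]
29. n13.lim = 20  [A₁.lim - 8]
30. n2.hot = "vxzq"  ["v" ++ A₁.hot]
31. n2.tag = 29  [A₀.depth * -1 + 23]
32. n2.lim = 12  [A₁.lim * 3 - 48]
33. n16.idx = false  [f.cnt == true]
34. n17.cnt = false  [terminal]
35. n20.val = true  [terminal]
36. n21.cnt = true  [terminal]
37. n19.cnt = -1  [-1]
38. n19.key = 1  [1]
39. n19.val = "py"  ["py"]
40. n19.fin = 9  [9]
41. n18.cnt = 1  [S₁.key]
42. n18.key = 2  [S₁.fin + S₁.key - 8]
43. n18.val = "zn"  ["zn"]
44. n18.fin = 21  [S₁.fin * -2 + 39]
45. n16.depth = "vx"  ["vx"]
46. n0.cnt = 10  [A.tag - 19]
47. n0.key = 9  [len(B.depth) + 7]
48. n0.val = "vxzqvx"  [A.hot ++ B.depth]
49. n0.fin = 26  [len(B.depth) + 24]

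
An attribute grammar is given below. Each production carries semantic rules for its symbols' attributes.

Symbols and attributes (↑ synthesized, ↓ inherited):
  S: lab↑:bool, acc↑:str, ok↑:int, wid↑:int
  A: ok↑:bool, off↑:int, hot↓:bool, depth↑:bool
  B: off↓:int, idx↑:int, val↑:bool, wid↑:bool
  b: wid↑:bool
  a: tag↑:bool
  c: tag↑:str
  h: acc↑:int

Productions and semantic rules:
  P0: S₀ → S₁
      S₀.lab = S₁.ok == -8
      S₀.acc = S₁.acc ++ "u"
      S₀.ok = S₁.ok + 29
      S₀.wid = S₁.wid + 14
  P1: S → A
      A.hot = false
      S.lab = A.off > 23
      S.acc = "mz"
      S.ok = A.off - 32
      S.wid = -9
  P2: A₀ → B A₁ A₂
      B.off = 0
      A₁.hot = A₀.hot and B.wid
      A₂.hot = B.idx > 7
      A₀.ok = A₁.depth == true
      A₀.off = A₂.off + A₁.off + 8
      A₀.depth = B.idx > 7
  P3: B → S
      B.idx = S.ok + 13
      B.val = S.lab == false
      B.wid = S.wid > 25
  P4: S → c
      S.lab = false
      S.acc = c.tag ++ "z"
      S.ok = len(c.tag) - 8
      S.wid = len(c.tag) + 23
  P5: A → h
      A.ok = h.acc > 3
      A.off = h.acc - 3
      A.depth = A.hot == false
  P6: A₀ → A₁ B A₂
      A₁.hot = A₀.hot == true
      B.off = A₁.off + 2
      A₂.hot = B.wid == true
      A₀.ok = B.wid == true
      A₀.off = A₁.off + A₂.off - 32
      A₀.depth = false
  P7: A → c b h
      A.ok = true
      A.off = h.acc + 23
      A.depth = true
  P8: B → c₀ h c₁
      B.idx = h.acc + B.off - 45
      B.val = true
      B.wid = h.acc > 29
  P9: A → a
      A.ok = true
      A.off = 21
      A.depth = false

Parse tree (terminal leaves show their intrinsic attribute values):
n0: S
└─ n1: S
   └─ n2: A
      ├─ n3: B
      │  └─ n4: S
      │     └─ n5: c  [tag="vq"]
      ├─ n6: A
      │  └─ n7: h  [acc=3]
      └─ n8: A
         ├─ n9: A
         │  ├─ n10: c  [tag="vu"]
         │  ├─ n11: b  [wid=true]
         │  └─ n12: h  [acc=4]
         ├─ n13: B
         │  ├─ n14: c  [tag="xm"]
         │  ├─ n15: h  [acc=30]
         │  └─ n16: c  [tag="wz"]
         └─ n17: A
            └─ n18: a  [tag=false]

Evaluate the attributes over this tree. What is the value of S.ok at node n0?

1. n2.hot = false  [false]
2. n3.off = 0  [0]
3. n5.tag = "vq"  [terminal]
4. n4.lab = false  [false]
5. n4.acc = "vqz"  [c.tag ++ "z"]
6. n4.ok = -6  [len(c.tag) - 8]
7. n4.wid = 25  [len(c.tag) + 23]
8. n3.idx = 7  [S.ok + 13]
9. n3.val = true  [S.lab == false]
10. n3.wid = false  [S.wid > 25]
11. n6.hot = false  [A₀.hot and B.wid]
12. n7.acc = 3  [terminal]
13. n6.ok = false  [h.acc > 3]
14. n6.off = 0  [h.acc - 3]
15. n6.depth = true  [A.hot == false]
16. n8.hot = false  [B.idx > 7]
17. n9.hot = false  [A₀.hot == true]
18. n10.tag = "vu"  [terminal]
19. n11.wid = true  [terminal]
20. n12.acc = 4  [terminal]
21. n9.ok = true  [true]
22. n9.off = 27  [h.acc + 23]
23. n9.depth = true  [true]
24. n13.off = 29  [A₁.off + 2]
25. n14.tag = "xm"  [terminal]
26. n15.acc = 30  [terminal]
27. n16.tag = "wz"  [terminal]
28. n13.idx = 14  [h.acc + B.off - 45]
29. n13.val = true  [true]
30. n13.wid = true  [h.acc > 29]
31. n17.hot = true  [B.wid == true]
32. n18.tag = false  [terminal]
33. n17.ok = true  [true]
34. n17.off = 21  [21]
35. n17.depth = false  [false]
36. n8.ok = true  [B.wid == true]
37. n8.off = 16  [A₁.off + A₂.off - 32]
38. n8.depth = false  [false]
39. n2.ok = true  [A₁.depth == true]
40. n2.off = 24  [A₂.off + A₁.off + 8]
41. n2.depth = false  [B.idx > 7]
42. n1.lab = true  [A.off > 23]
43. n1.acc = "mz"  ["mz"]
44. n1.ok = -8  [A.off - 32]
45. n1.wid = -9  [-9]
46. n0.lab = true  [S₁.ok == -8]
47. n0.acc = "mzu"  [S₁.acc ++ "u"]
48. n0.ok = 21  [S₁.ok + 29]
49. n0.wid = 5  [S₁.wid + 14]

21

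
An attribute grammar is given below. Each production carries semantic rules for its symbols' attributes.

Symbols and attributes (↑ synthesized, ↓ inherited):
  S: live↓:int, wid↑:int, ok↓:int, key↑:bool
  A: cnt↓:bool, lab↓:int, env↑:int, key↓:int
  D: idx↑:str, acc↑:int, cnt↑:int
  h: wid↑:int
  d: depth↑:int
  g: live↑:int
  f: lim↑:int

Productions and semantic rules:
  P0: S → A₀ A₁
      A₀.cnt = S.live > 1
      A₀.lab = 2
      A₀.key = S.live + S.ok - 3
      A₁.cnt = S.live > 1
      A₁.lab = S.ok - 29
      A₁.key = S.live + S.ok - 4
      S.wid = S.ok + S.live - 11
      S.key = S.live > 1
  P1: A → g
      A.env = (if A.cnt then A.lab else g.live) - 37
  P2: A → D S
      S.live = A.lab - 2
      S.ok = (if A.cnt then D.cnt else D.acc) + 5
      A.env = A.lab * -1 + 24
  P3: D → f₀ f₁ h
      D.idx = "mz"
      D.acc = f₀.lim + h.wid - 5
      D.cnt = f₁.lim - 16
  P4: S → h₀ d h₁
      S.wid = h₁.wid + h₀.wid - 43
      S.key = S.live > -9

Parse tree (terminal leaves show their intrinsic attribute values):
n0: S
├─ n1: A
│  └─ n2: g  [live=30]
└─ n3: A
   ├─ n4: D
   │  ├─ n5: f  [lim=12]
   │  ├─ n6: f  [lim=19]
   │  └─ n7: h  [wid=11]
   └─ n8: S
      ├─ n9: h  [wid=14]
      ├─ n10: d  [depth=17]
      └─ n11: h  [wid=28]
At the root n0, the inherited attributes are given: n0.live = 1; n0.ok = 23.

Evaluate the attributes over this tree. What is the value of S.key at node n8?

true

1. n0.live = 1  [given at root]
2. n0.ok = 23  [given at root]
3. n1.cnt = false  [S.live > 1]
4. n1.lab = 2  [2]
5. n1.key = 21  [S.live + S.ok - 3]
6. n2.live = 30  [terminal]
7. n1.env = -7  [(if A.cnt then A.lab else g.live) - 37]
8. n3.cnt = false  [S.live > 1]
9. n3.lab = -6  [S.ok - 29]
10. n3.key = 20  [S.live + S.ok - 4]
11. n5.lim = 12  [terminal]
12. n6.lim = 19  [terminal]
13. n7.wid = 11  [terminal]
14. n4.idx = "mz"  ["mz"]
15. n4.acc = 18  [f₀.lim + h.wid - 5]
16. n4.cnt = 3  [f₁.lim - 16]
17. n8.live = -8  [A.lab - 2]
18. n8.ok = 23  [(if A.cnt then D.cnt else D.acc) + 5]
19. n9.wid = 14  [terminal]
20. n10.depth = 17  [terminal]
21. n11.wid = 28  [terminal]
22. n8.wid = -1  [h₁.wid + h₀.wid - 43]
23. n8.key = true  [S.live > -9]
24. n3.env = 30  [A.lab * -1 + 24]
25. n0.wid = 13  [S.ok + S.live - 11]
26. n0.key = false  [S.live > 1]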